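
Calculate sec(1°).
sec(1°) = 1.0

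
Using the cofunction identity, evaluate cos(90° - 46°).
cos(90° - 46°) = sin(46°) = 0.7193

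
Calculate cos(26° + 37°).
cos(26° + 37°) = cos 26° cos 37° - sin 26° sin 37° = 0.454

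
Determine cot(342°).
cot(342°) = -3.078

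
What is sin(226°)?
sin(226°) = -0.7193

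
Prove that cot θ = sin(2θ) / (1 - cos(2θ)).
RHS = 2 sin θ cos θ / (2sin²θ) = cos θ/sin θ = cot θ = LHS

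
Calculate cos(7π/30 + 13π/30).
cos(7π/30 + 13π/30) = cos 7π/30 cos 13π/30 - sin 7π/30 sin 13π/30 = -1/2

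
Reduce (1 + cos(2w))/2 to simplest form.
(1 + cos(2w))/2 = cos²w (using Power reduction)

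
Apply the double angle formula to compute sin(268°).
sin(268°) = 2 sin 134° cos 134° = -0.9994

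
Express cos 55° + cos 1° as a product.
cos 55° + cos 1° = 2 cos(28°) cos(27°)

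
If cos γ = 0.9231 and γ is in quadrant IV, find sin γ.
sin γ = -0.3846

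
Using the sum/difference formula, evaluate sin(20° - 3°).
sin(20° - 3°) = sin 20° cos 3° - cos 20° sin 3° = 0.2924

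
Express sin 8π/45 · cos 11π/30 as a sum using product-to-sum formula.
sin 8π/45 cos 11π/30 = (1/2)[sin(8π/45+11π/30) + sin(8π/45-11π/30)]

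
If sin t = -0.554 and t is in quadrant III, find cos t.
cos t = -0.8325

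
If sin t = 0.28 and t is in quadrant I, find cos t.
cos t = 0.96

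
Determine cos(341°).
cos(341°) = 0.9455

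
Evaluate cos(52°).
cos(52°) = 0.6157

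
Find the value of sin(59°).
sin(59°) = 0.8572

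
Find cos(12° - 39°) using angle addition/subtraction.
cos(12° - 39°) = cos 12° cos 39° + sin 12° sin 39° = 0.891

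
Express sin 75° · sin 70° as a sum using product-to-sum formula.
sin 75° sin 70° = (1/2)[cos(75°-70°) - cos(75°+70°)]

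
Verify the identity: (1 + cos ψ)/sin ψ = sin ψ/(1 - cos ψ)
RHS = sin ψ(1 + cos ψ) / ((1 - cos ψ)(1 + cos ψ)) = sin ψ(1 + cos ψ) / (1 - cos²ψ) = sin ψ(1 + cos ψ) / sin²ψ = (1 + cos ψ)/sin ψ = LHS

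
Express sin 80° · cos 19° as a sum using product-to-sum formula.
sin 80° cos 19° = (1/2)[sin(80°+19°) + sin(80°-19°)]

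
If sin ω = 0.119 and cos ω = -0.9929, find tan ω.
tan ω = sin ω / cos ω = -0.1199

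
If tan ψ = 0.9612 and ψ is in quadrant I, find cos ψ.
cos ψ = 0.721 (using tan²ψ + 1 = sec²ψ)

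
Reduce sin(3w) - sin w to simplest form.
sin(3w) - sin w = 2 cos(2w) sin w (using Sum-to-product)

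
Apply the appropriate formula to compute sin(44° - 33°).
sin(44° - 33°) = sin 44° cos 33° - cos 44° sin 33° = 0.1908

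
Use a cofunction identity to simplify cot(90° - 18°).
cot(90° - 18°) = tan(18°)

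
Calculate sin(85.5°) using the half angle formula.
sin(85.5°) = √((1 - cos 171°)/2) = 0.9969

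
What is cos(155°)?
cos(155°) = -0.9063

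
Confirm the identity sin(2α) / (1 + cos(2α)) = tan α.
LHS = 2 sin α cos α / (2cos²α) = sin α/cos α = tan α = RHS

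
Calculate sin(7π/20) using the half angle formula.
sin(7π/20) = √((1 - cos 7π/10)/2) = 0.891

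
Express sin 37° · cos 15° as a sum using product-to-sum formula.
sin 37° cos 15° = (1/2)[sin(37°+15°) + sin(37°-15°)]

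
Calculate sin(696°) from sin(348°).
sin(696°) = 2 sin 348° cos 348° = -0.4067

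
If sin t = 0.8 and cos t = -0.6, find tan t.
tan t = sin t / cos t = -1.333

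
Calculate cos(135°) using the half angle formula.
cos(135°) = -√((1 + cos 270°)/2) = -√2/2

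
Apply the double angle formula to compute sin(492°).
sin(492°) = 2 sin 246° cos 246° = 0.7431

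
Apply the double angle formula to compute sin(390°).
sin(390°) = 2 sin 195° cos 195° = 1/2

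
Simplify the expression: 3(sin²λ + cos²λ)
3(sin²λ + cos²λ) = 3 (using Pythagorean identity)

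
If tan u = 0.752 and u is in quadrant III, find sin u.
sin u = -0.601 (using tan²u + 1 = sec²u)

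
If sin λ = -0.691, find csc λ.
csc λ = 1/sin λ = -1.447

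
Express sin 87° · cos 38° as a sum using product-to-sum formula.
sin 87° cos 38° = (1/2)[sin(87°+38°) + sin(87°-38°)]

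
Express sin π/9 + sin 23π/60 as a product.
sin π/9 + sin 23π/60 = 2 sin(89π/360) cos(-49π/360)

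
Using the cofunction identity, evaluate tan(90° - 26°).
tan(90° - 26°) = cot(26°) = 2.05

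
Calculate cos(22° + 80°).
cos(22° + 80°) = cos 22° cos 80° - sin 22° sin 80° = -0.2079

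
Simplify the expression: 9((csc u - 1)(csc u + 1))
9((csc u - 1)(csc u + 1)) = 9(cot²u) (using Diff. of squares)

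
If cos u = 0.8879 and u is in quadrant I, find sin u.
sin u = 0.46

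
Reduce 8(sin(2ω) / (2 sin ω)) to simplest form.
8(sin(2ω) / (2 sin ω)) = 8(cos ω) (using Double angle)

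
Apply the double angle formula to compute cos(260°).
cos(260°) = 1 - 2sin²130° = -0.1736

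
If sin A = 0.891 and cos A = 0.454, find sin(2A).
sin(2A) = 2 sin A cos A = 0.809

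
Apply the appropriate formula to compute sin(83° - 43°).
sin(83° - 43°) = sin 83° cos 43° - cos 83° sin 43° = 0.6428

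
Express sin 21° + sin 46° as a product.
sin 21° + sin 46° = 2 sin(33.5°) cos(-12.5°)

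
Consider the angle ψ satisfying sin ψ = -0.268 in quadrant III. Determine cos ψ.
cos ψ = ±√(1 - sin²ψ) = -0.9634 (negative in QIII)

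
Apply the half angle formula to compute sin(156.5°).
sin(156.5°) = √((1 - cos 313°)/2) = 0.3987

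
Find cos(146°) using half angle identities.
cos(146°) = -√((1 + cos 292°)/2) = -0.829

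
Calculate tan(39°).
tan(39°) = 0.8098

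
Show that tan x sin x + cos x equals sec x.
LHS = sin²x/cos x + cos x = (sin²x + cos²x)/cos x = 1/cos x = sec x = RHS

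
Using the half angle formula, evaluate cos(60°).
cos(60°) = √((1 + cos 120°)/2) = 1/2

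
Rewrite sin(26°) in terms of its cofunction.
sin(26°) = cos(90° - 26°) = cos(64°)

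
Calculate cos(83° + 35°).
cos(83° + 35°) = cos 83° cos 35° - sin 83° sin 35° = -0.4695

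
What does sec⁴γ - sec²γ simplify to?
sec⁴γ - sec²γ = tan⁴γ + tan²γ (using Pythagorean)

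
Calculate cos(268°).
cos(268°) = -0.0349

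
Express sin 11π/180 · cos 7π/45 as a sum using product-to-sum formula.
sin 11π/180 cos 7π/45 = (1/2)[sin(11π/180+7π/45) + sin(11π/180-7π/45)]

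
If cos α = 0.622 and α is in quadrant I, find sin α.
sin α = 0.783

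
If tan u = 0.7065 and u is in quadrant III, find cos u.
cos u = -0.8167 (using tan²u + 1 = sec²u)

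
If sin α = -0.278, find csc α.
csc α = 1/sin α = -3.597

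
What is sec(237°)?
sec(237°) = -1.836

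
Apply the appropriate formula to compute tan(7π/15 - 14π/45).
tan(7π/15 - 14π/45) = (tan 7π/15 - tan 14π/45)/(1 + tan 7π/15 tan 14π/45) = 0.5317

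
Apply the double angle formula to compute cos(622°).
cos(622°) = 1 - 2sin²311° = -0.1392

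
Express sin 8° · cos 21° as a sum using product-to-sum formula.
sin 8° cos 21° = (1/2)[sin(8°+21°) + sin(8°-21°)]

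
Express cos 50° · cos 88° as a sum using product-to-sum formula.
cos 50° cos 88° = (1/2)[cos(50°-88°) + cos(50°+88°)]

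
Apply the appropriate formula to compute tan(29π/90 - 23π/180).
tan(29π/90 - 23π/180) = (tan 29π/90 - tan 23π/180)/(1 + tan 29π/90 tan 23π/180) = 0.7002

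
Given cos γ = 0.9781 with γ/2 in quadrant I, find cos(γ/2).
cos(γ/2) = ±√((1 + cos γ)/2); positive since γ/2 ∈ QI, so cos(γ/2) = 0.9945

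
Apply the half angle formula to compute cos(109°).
cos(109°) = -√((1 + cos 218°)/2) = -0.3256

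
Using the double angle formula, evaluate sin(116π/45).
sin(116π/45) = 2 sin 58π/45 cos 58π/45 = 0.9703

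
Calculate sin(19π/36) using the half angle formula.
sin(19π/36) = √((1 - cos 19π/18)/2) = 0.9962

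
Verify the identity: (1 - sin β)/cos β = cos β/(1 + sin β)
LHS = (1 - sin β)(1 + sin β) / (cos β(1 + sin β)) = (1 - sin²β) / (cos β(1 + sin β)) = cos²β / (cos β(1 + sin β)) = cos β/(1 + sin β) = RHS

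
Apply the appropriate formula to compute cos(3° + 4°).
cos(3° + 4°) = cos 3° cos 4° - sin 3° sin 4° = 0.9925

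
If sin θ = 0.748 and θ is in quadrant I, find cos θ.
cos θ = 0.6637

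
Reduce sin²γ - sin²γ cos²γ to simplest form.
sin²γ - sin²γ cos²γ = sin⁴γ (using Factoring)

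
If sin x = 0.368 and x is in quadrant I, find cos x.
cos x = 0.9298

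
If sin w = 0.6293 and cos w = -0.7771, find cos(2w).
cos(2w) = cos²w - sin²w = 0.2079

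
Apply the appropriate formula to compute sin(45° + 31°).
sin(45° + 31°) = sin 45° cos 31° + cos 45° sin 31° = 0.9703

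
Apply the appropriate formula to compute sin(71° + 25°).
sin(71° + 25°) = sin 71° cos 25° + cos 71° sin 25° = 0.9945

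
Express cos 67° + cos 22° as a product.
cos 67° + cos 22° = 2 cos(44.5°) cos(22.5°)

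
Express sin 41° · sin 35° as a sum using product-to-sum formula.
sin 41° sin 35° = (1/2)[cos(41°-35°) - cos(41°+35°)]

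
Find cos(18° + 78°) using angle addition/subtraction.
cos(18° + 78°) = cos 18° cos 78° - sin 18° sin 78° = -0.1045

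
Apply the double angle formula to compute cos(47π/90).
cos(47π/90) = cos²47π/180 - sin²47π/180 = -0.06976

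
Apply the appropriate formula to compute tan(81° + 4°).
tan(81° + 4°) = (tan 81° + tan 4°)/(1 - tan 81° tan 4°) = 11.43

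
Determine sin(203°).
sin(203°) = -0.3907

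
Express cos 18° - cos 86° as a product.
cos 18° - cos 86° = -2 sin(52°) sin(-34°)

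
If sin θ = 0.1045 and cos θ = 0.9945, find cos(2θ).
cos(2θ) = cos²θ - sin²θ = 0.9781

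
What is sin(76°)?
sin(76°) = 0.9703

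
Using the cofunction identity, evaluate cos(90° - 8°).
cos(90° - 8°) = sin(8°) = 0.1392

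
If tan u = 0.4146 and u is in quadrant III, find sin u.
sin u = -0.383 (using tan²u + 1 = sec²u)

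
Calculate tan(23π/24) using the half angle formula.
tan(23π/24) = sin 23π/12 / (1 + cos 23π/12) = -0.1317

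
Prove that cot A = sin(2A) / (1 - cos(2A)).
RHS = 2 sin A cos A / (2sin²A) = cos A/sin A = cot A = LHS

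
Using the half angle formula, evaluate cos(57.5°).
cos(57.5°) = √((1 + cos 115°)/2) = 0.5373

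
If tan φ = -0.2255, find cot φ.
cot φ = 1/tan φ = -4.435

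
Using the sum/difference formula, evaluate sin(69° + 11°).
sin(69° + 11°) = sin 69° cos 11° + cos 69° sin 11° = 0.9848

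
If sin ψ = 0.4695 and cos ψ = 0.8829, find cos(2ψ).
cos(2ψ) = cos²ψ - sin²ψ = 0.5591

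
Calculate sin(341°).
sin(341°) = -0.3256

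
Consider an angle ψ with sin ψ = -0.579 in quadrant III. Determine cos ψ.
cos ψ = ±√(1 - sin²ψ) = -0.8153 (negative in QIII)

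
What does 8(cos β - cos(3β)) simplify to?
8(cos β - cos(3β)) = 8(2 sin(2β) sin β) (using Sum-to-product)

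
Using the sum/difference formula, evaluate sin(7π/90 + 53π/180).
sin(7π/90 + 53π/180) = sin 7π/90 cos 53π/180 + cos 7π/90 sin 53π/180 = 0.9205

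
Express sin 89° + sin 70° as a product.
sin 89° + sin 70° = 2 sin(79.5°) cos(9.5°)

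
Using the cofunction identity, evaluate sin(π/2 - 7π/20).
sin(π/2 - 7π/20) = cos(7π/20) = 0.454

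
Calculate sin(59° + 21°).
sin(59° + 21°) = sin 59° cos 21° + cos 59° sin 21° = 0.9848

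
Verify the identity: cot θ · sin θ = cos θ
LHS = (cos θ/sin θ) · sin θ = cos θ = RHS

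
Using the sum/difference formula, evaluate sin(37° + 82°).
sin(37° + 82°) = sin 37° cos 82° + cos 37° sin 82° = 0.8746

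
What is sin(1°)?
sin(1°) = 0.01745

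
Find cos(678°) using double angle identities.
cos(678°) = cos²339° - sin²339° = 0.7431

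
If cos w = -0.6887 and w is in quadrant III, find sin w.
sin w = -0.725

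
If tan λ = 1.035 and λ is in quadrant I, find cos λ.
cos λ = 0.6948 (using tan²λ + 1 = sec²λ)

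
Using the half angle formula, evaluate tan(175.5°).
tan(175.5°) = sin 351° / (1 + cos 351°) = -0.0787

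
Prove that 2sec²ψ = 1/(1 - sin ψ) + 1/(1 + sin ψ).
RHS = [(1 + sin ψ) + (1 - sin ψ)] / [(1 - sin ψ)(1 + sin ψ)] = 2/(1 - sin²ψ) = 2/cos²ψ = 2sec²ψ = LHS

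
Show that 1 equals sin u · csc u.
RHS = sin u · (1/sin u) = 1 = LHS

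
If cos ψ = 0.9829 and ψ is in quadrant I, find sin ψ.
sin ψ = 0.1841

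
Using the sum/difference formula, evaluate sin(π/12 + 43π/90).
sin(π/12 + 43π/90) = sin π/12 cos 43π/90 + cos π/12 sin 43π/90 = 0.9816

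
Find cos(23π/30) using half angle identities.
cos(23π/30) = -√((1 + cos 23π/15)/2) = -0.7431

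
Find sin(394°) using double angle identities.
sin(394°) = 2 sin 197° cos 197° = 0.5592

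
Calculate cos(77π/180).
cos(77π/180) = 0.225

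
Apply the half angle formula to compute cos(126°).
cos(126°) = -√((1 + cos 252°)/2) = -0.5878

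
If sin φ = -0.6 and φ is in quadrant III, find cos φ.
cos φ = -0.8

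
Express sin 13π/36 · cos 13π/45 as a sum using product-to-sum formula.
sin 13π/36 cos 13π/45 = (1/2)[sin(13π/36+13π/45) + sin(13π/36-13π/45)]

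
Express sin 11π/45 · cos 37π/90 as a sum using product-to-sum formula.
sin 11π/45 cos 37π/90 = (1/2)[sin(11π/45+37π/90) + sin(11π/45-37π/90)]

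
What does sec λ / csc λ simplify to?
sec λ / csc λ = tan λ (using Reciprocal identities)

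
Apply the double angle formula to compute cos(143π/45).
cos(143π/45) = cos²143π/90 - sin²143π/90 = -0.848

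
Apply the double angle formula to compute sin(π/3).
sin(π/3) = 2 sin π/6 cos π/6 = √3/2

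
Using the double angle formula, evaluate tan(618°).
tan(618°) = 2 tan 309° / (1 - tan²309°) = 4.705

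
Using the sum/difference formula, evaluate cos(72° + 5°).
cos(72° + 5°) = cos 72° cos 5° - sin 72° sin 5° = 0.225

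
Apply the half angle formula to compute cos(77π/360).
cos(77π/360) = √((1 + cos 77π/180)/2) = 0.7826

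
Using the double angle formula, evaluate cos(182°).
cos(182°) = cos²91° - sin²91° = -0.9994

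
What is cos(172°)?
cos(172°) = -0.9903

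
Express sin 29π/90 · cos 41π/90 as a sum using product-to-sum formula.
sin 29π/90 cos 41π/90 = (1/2)[sin(29π/90+41π/90) + sin(29π/90-41π/90)]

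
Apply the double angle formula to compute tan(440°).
tan(440°) = 2 tan 220° / (1 - tan²220°) = 5.671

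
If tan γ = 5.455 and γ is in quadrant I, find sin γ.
sin γ = 0.9836 (using tan²γ + 1 = sec²γ)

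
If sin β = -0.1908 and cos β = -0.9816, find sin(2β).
sin(2β) = 2 sin β cos β = 0.3746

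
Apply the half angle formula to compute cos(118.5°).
cos(118.5°) = -√((1 + cos 237°)/2) = -0.4772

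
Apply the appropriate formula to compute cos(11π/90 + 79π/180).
cos(11π/90 + 79π/180) = cos 11π/90 cos 79π/180 - sin 11π/90 sin 79π/180 = -0.1908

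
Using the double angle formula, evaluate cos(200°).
cos(200°) = cos²100° - sin²100° = -0.9397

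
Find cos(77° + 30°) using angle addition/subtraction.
cos(77° + 30°) = cos 77° cos 30° - sin 77° sin 30° = -0.2924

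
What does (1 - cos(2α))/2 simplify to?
(1 - cos(2α))/2 = sin²α (using Power reduction)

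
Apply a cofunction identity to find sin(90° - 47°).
sin(90° - 47°) = cos(47°) = 0.682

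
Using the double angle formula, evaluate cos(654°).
cos(654°) = cos²327° - sin²327° = 0.4067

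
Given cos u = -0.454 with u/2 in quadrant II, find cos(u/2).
cos(u/2) = ±√((1 + cos u)/2); negative since u/2 ∈ QII, so cos(u/2) = -0.5225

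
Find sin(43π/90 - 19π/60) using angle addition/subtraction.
sin(43π/90 - 19π/60) = sin 43π/90 cos 19π/60 - cos 43π/90 sin 19π/60 = 0.4848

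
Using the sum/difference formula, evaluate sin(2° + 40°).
sin(2° + 40°) = sin 2° cos 40° + cos 2° sin 40° = 0.6691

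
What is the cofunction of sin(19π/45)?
sin(19π/45) = cos(π/2 - 19π/45) = cos(7π/90)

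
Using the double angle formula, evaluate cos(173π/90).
cos(173π/90) = cos²173π/180 - sin²173π/180 = 0.9703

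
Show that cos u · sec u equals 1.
LHS = cos u · (1/cos u) = 1 = RHS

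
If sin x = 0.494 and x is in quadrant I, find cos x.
cos x = 0.8695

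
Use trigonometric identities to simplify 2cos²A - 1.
2cos²A - 1 = cos(2A) (using Double angle)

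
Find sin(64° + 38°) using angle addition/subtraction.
sin(64° + 38°) = sin 64° cos 38° + cos 64° sin 38° = 0.9781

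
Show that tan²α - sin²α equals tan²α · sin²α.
LHS = sin²α/cos²α - sin²α = sin²α(1/cos²α - 1) = sin²α · (1 - cos²α)/cos²α = sin²α · sin²α/cos²α = sin²α · tan²α = RHS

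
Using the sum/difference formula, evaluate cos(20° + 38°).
cos(20° + 38°) = cos 20° cos 38° - sin 20° sin 38° = 0.5299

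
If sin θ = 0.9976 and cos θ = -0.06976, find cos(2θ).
cos(2θ) = cos²θ - sin²θ = -0.9903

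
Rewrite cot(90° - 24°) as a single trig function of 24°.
cot(90° - 24°) = tan(24°)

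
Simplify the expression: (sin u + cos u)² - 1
(sin u + cos u)² - 1 = sin(2u) (using Pythagorean + double angle)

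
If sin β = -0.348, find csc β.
csc β = 1/sin β = -2.874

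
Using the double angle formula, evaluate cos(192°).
cos(192°) = cos²96° - sin²96° = -0.9781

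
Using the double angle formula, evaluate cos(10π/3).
cos(10π/3) = cos²5π/3 - sin²5π/3 = -1/2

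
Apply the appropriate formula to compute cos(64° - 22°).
cos(64° - 22°) = cos 64° cos 22° + sin 64° sin 22° = 0.7431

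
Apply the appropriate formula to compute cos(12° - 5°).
cos(12° - 5°) = cos 12° cos 5° + sin 12° sin 5° = 0.9925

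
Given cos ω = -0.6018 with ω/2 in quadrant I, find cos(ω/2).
cos(ω/2) = ±√((1 + cos ω)/2); positive since ω/2 ∈ QI, so cos(ω/2) = 0.4462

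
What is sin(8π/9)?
sin(8π/9) = 0.342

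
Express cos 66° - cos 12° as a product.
cos 66° - cos 12° = -2 sin(39°) sin(27°)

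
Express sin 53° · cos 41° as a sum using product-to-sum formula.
sin 53° cos 41° = (1/2)[sin(53°+41°) + sin(53°-41°)]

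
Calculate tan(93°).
tan(93°) = -19.08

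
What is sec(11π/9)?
sec(11π/9) = -1.305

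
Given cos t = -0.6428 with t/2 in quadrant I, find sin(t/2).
sin(t/2) = ±√((1 - cos t)/2); positive since t/2 ∈ QI, so sin(t/2) = 0.9063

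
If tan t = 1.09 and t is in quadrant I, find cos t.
cos t = 0.676 (using tan²t + 1 = sec²t)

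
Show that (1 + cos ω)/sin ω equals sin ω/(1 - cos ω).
RHS = sin ω(1 + cos ω) / ((1 - cos ω)(1 + cos ω)) = sin ω(1 + cos ω) / (1 - cos²ω) = sin ω(1 + cos ω) / sin²ω = (1 + cos ω)/sin ω = LHS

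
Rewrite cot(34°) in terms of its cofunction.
cot(34°) = tan(90° - 34°) = tan(56°)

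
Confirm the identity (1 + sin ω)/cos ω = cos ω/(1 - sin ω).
LHS = (1 + sin ω)(1 - sin ω) / (cos ω(1 - sin ω)) = (1 - sin²ω) / (cos ω(1 - sin ω)) = cos²ω / (cos ω(1 - sin ω)) = cos ω/(1 - sin ω) = RHS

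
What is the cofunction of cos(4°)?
cos(4°) = sin(90° - 4°) = sin(86°)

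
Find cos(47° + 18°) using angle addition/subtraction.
cos(47° + 18°) = cos 47° cos 18° - sin 47° sin 18° = 0.4226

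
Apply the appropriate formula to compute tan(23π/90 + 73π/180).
tan(23π/90 + 73π/180) = (tan 23π/90 + tan 73π/180)/(1 - tan 23π/90 tan 73π/180) = -1.804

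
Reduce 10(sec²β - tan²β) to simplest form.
10(sec²β - tan²β) = 10 (using Pythagorean identity)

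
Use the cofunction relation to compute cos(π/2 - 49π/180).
cos(π/2 - 49π/180) = sin(49π/180) = 0.7547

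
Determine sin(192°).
sin(192°) = -0.2079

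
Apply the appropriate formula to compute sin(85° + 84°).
sin(85° + 84°) = sin 85° cos 84° + cos 85° sin 84° = 0.1908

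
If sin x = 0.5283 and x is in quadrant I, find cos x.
cos x = 0.8491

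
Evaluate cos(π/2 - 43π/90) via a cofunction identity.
cos(π/2 - 43π/90) = sin(43π/90) = 0.9976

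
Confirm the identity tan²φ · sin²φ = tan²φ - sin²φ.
RHS = sin²φ/cos²φ - sin²φ = sin²φ(1/cos²φ - 1) = sin²φ · (1 - cos²φ)/cos²φ = sin²φ · sin²φ/cos²φ = sin²φ · tan²φ = LHS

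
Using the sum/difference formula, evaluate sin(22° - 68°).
sin(22° - 68°) = sin 22° cos 68° - cos 22° sin 68° = -0.7193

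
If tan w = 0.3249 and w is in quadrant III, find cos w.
cos w = -0.9511 (using tan²w + 1 = sec²w)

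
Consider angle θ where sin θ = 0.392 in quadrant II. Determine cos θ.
cos θ = ±√(1 - sin²θ) = -0.92 (negative in QII)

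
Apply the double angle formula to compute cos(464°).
cos(464°) = 2cos²232° - 1 = -0.2419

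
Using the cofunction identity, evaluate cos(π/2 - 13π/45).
cos(π/2 - 13π/45) = sin(13π/45) = 0.788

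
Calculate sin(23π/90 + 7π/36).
sin(23π/90 + 7π/36) = sin 23π/90 cos 7π/36 + cos 23π/90 sin 7π/36 = 0.9877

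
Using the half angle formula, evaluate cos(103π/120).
cos(103π/120) = -√((1 + cos 103π/60)/2) = -0.9026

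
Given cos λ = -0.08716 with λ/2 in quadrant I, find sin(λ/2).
sin(λ/2) = ±√((1 - cos λ)/2); positive since λ/2 ∈ QI, so sin(λ/2) = 0.7373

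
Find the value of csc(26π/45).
csc(26π/45) = 1.031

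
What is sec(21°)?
sec(21°) = 1.071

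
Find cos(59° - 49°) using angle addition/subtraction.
cos(59° - 49°) = cos 59° cos 49° + sin 59° sin 49° = 0.9848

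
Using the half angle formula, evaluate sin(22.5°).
sin(22.5°) = √((1 - cos 45°)/2) = √(2-√2)/2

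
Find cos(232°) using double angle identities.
cos(232°) = cos²116° - sin²116° = -0.6157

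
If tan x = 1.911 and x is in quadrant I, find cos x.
cos x = 0.4636 (using tan²x + 1 = sec²x)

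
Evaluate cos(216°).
cos(216°) = -0.809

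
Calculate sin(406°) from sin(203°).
sin(406°) = 2 sin 203° cos 203° = 0.7193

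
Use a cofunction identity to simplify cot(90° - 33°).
cot(90° - 33°) = tan(33°)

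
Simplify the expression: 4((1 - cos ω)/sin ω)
4((1 - cos ω)/sin ω) = 4(tan(ω/2)) (using Half angle)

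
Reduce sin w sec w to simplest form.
sin w sec w = tan w (using Reciprocal + quotient)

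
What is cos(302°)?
cos(302°) = 0.5299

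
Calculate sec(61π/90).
sec(61π/90) = -1.887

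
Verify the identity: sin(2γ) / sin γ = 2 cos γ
LHS = 2 sin γ cos γ / sin γ = 2 cos γ = RHS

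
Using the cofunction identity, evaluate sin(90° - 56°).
sin(90° - 56°) = cos(56°) = 0.5592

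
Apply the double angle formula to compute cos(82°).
cos(82°) = 2cos²41° - 1 = 0.1392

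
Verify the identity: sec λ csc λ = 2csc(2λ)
RHS = 2/sin(2λ) = 2/(2 sin λ cos λ) = 1/(sin λ cos λ) = (1/cos λ)(1/sin λ) = sec λ csc λ = LHS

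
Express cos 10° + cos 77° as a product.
cos 10° + cos 77° = 2 cos(43.5°) cos(-33.5°)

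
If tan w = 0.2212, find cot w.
cot w = 1/tan w = 4.521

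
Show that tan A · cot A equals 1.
LHS = (sin A/cos A) · (cos A/sin A) = 1 = RHS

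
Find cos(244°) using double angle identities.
cos(244°) = cos²122° - sin²122° = -0.4384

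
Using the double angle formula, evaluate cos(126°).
cos(126°) = cos²63° - sin²63° = -0.5878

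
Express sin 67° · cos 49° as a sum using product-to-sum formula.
sin 67° cos 49° = (1/2)[sin(67°+49°) + sin(67°-49°)]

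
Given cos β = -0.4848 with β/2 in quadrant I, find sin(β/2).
sin(β/2) = ±√((1 - cos β)/2); positive since β/2 ∈ QI, so sin(β/2) = 0.8616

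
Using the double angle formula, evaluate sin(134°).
sin(134°) = 2 sin 67° cos 67° = 0.7193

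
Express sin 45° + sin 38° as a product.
sin 45° + sin 38° = 2 sin(41.5°) cos(3.5°)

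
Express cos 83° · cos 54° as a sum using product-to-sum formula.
cos 83° cos 54° = (1/2)[cos(83°-54°) + cos(83°+54°)]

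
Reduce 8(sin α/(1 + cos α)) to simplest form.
8(sin α/(1 + cos α)) = 8(tan(α/2)) (using Half angle)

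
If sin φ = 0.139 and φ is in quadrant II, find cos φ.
cos φ = -0.9903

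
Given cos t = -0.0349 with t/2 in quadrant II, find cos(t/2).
cos(t/2) = ±√((1 + cos t)/2); negative since t/2 ∈ QII, so cos(t/2) = -0.6947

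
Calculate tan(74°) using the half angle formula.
tan(74°) = sin 148° / (1 + cos 148°) = 3.487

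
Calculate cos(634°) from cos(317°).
cos(634°) = cos²317° - sin²317° = 0.06976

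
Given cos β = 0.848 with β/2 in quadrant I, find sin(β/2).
sin(β/2) = ±√((1 - cos β)/2); positive since β/2 ∈ QI, so sin(β/2) = 0.2757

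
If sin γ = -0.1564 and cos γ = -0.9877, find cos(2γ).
cos(2γ) = cos²γ - sin²γ = 0.9511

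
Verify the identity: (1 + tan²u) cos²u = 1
LHS = sec²u · cos²u = (1/cos²u) · cos²u = 1 = RHS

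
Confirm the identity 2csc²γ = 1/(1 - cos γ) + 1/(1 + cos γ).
RHS = [(1 + cos γ) + (1 - cos γ)] / [(1 - cos γ)(1 + cos γ)] = 2/(1 - cos²γ) = 2/sin²γ = 2csc²γ = LHS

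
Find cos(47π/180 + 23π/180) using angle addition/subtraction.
cos(47π/180 + 23π/180) = cos 47π/180 cos 23π/180 - sin 47π/180 sin 23π/180 = 0.342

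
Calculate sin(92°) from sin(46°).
sin(92°) = 2 sin 46° cos 46° = 0.9994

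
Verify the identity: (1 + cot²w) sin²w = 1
LHS = csc²w · sin²w = (1/sin²w) · sin²w = 1 = RHS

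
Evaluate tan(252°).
tan(252°) = 3.078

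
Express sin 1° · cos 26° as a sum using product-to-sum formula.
sin 1° cos 26° = (1/2)[sin(1°+26°) + sin(1°-26°)]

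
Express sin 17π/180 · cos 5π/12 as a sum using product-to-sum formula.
sin 17π/180 cos 5π/12 = (1/2)[sin(17π/180+5π/12) + sin(17π/180-5π/12)]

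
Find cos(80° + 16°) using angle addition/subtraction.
cos(80° + 16°) = cos 80° cos 16° - sin 80° sin 16° = -0.1045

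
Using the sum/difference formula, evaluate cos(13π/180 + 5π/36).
cos(13π/180 + 5π/36) = cos 13π/180 cos 5π/36 - sin 13π/180 sin 5π/36 = 0.788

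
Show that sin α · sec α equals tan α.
LHS = sin α · (1/cos α) = sin α/cos α = tan α = RHS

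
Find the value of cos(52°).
cos(52°) = 0.6157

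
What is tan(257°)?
tan(257°) = 4.331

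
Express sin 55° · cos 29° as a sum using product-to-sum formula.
sin 55° cos 29° = (1/2)[sin(55°+29°) + sin(55°-29°)]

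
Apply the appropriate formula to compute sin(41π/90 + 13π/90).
sin(41π/90 + 13π/90) = sin 41π/90 cos 13π/90 + cos 41π/90 sin 13π/90 = 0.9511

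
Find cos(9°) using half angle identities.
cos(9°) = √((1 + cos 18°)/2) = 0.9877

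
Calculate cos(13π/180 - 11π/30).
cos(13π/180 - 11π/30) = cos 13π/180 cos 11π/30 + sin 13π/180 sin 11π/30 = 0.6018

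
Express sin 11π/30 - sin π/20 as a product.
sin 11π/30 - sin π/20 = 2 cos(5π/24) sin(19π/120)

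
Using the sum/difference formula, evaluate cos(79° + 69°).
cos(79° + 69°) = cos 79° cos 69° - sin 79° sin 69° = -0.848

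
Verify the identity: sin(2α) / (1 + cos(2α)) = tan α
LHS = 2 sin α cos α / (2cos²α) = sin α/cos α = tan α = RHS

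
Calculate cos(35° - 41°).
cos(35° - 41°) = cos 35° cos 41° + sin 35° sin 41° = 0.9945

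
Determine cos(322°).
cos(322°) = 0.788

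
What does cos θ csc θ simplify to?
cos θ csc θ = cot θ (using Reciprocal + quotient)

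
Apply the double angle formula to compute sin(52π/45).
sin(52π/45) = 2 sin 26π/45 cos 26π/45 = -0.4695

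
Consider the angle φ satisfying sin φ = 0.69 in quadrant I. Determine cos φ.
cos φ = √(1 - sin²φ) = 0.7238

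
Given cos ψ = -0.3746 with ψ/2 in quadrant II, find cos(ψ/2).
cos(ψ/2) = ±√((1 + cos ψ)/2); negative since ψ/2 ∈ QII, so cos(ψ/2) = -0.5592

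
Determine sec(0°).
sec(0°) = 1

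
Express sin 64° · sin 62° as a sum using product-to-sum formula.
sin 64° sin 62° = (1/2)[cos(64°-62°) - cos(64°+62°)]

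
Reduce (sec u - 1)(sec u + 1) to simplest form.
(sec u - 1)(sec u + 1) = tan²u (using Diff. of squares)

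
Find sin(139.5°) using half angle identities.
sin(139.5°) = √((1 - cos 279°)/2) = 0.6494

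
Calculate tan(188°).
tan(188°) = 0.1405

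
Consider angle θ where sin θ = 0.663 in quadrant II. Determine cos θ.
cos θ = ±√(1 - sin²θ) = -0.7486 (negative in QII)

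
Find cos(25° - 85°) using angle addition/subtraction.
cos(25° - 85°) = cos 25° cos 85° + sin 25° sin 85° = 1/2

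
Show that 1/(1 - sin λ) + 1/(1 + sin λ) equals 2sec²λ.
LHS = [(1 + sin λ) + (1 - sin λ)] / [(1 - sin λ)(1 + sin λ)] = 2/(1 - sin²λ) = 2/cos²λ = 2sec²λ = RHS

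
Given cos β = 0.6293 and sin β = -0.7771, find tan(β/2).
tan(β/2) = sin β / (1 + cos β) = -0.477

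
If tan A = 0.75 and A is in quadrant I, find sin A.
sin A = 0.6 (using tan²A + 1 = sec²A)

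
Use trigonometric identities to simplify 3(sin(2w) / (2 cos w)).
3(sin(2w) / (2 cos w)) = 3(sin w) (using Double angle)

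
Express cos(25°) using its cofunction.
cos(25°) = sin(90° - 25°) = sin(65°)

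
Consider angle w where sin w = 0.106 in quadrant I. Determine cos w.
cos w = √(1 - sin²w) = 0.9944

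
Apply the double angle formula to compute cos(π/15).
cos(π/15) = cos²π/30 - sin²π/30 = 0.9781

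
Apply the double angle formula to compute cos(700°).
cos(700°) = cos²350° - sin²350° = 0.9397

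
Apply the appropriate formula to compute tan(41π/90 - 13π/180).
tan(41π/90 - 13π/180) = (tan 41π/90 - tan 13π/180)/(1 + tan 41π/90 tan 13π/180) = 2.605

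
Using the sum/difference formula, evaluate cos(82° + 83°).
cos(82° + 83°) = cos 82° cos 83° - sin 82° sin 83° = -(√6+√2)/4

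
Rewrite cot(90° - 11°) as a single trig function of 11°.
cot(90° - 11°) = tan(11°)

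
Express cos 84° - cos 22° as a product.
cos 84° - cos 22° = -2 sin(53°) sin(31°)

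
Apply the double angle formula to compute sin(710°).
sin(710°) = 2 sin 355° cos 355° = -0.1736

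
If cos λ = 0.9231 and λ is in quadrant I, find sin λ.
sin λ = 0.3846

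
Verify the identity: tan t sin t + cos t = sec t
LHS = sin²t/cos t + cos t = (sin²t + cos²t)/cos t = 1/cos t = sec t = RHS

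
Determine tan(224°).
tan(224°) = 0.9657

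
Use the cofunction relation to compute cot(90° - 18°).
cot(90° - 18°) = tan(18°) = 0.3249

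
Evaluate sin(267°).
sin(267°) = -0.9986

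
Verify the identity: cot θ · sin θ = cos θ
LHS = (cos θ/sin θ) · sin θ = cos θ = RHS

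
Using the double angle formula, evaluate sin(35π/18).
sin(35π/18) = 2 sin 35π/36 cos 35π/36 = -0.1736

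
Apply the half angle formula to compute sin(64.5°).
sin(64.5°) = √((1 - cos 129°)/2) = 0.9026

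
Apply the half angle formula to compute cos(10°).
cos(10°) = √((1 + cos 20°)/2) = 0.9848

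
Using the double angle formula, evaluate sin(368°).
sin(368°) = 2 sin 184° cos 184° = 0.1392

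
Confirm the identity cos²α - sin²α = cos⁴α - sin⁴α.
RHS = (cos²α - sin²α)(cos²α + sin²α) = (cos²α - sin²α) · 1 = cos²α - sin²α = LHS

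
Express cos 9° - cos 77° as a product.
cos 9° - cos 77° = -2 sin(43°) sin(-34°)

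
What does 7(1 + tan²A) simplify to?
7(1 + tan²A) = 7(sec²A) (using Pythagorean identity)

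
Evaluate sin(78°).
sin(78°) = 0.9781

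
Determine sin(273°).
sin(273°) = -0.9986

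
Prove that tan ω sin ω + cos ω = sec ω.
LHS = sin²ω/cos ω + cos ω = (sin²ω + cos²ω)/cos ω = 1/cos ω = sec ω = RHS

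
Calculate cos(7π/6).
cos(7π/6) = -√3/2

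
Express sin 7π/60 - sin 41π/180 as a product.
sin 7π/60 - sin 41π/180 = 2 cos(31π/180) sin(-π/18)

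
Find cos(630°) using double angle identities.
cos(630°) = cos²315° - sin²315° = 0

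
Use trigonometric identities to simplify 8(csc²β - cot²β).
8(csc²β - cot²β) = 8 (using Pythagorean identity)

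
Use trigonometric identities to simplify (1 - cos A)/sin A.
(1 - cos A)/sin A = tan(A/2) (using Half angle)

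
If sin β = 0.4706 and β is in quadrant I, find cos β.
cos β = 0.8823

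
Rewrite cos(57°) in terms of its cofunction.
cos(57°) = sin(90° - 57°) = sin(33°)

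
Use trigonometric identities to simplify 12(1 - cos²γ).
12(1 - cos²γ) = 12(sin²γ) (using Pythagorean identity)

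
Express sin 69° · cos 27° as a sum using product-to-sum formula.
sin 69° cos 27° = (1/2)[sin(69°+27°) + sin(69°-27°)]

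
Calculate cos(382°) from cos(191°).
cos(382°) = cos²191° - sin²191° = 0.9272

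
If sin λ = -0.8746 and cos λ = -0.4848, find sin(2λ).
sin(2λ) = 2 sin λ cos λ = 0.848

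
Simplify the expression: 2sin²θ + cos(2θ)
2sin²θ + cos(2θ) = 1 (using Double angle)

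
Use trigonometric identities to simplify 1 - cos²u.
1 - cos²u = sin²u (using Pythagorean identity)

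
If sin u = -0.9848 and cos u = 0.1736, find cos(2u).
cos(2u) = cos²u - sin²u = -0.9397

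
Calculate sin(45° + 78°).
sin(45° + 78°) = sin 45° cos 78° + cos 45° sin 78° = 0.8387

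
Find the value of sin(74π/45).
sin(74π/45) = -0.8988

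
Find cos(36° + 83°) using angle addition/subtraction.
cos(36° + 83°) = cos 36° cos 83° - sin 36° sin 83° = -0.4848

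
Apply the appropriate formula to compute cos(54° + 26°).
cos(54° + 26°) = cos 54° cos 26° - sin 54° sin 26° = 0.1736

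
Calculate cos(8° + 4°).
cos(8° + 4°) = cos 8° cos 4° - sin 8° sin 4° = 0.9781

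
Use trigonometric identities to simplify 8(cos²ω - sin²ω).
8(cos²ω - sin²ω) = 8(cos(2ω)) (using Double angle)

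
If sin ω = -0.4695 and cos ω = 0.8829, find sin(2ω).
sin(2ω) = 2 sin ω cos ω = -0.829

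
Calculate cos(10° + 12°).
cos(10° + 12°) = cos 10° cos 12° - sin 10° sin 12° = 0.9272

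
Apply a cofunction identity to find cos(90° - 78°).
cos(90° - 78°) = sin(78°) = 0.9781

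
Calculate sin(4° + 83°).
sin(4° + 83°) = sin 4° cos 83° + cos 4° sin 83° = 0.9986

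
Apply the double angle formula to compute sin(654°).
sin(654°) = 2 sin 327° cos 327° = -0.9135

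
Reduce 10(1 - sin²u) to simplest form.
10(1 - sin²u) = 10(cos²u) (using Pythagorean identity)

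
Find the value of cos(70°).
cos(70°) = 0.342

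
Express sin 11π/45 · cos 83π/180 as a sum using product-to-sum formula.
sin 11π/45 cos 83π/180 = (1/2)[sin(11π/45+83π/180) + sin(11π/45-83π/180)]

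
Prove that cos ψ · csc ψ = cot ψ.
LHS = cos ψ · (1/sin ψ) = cos ψ/sin ψ = cot ψ = RHS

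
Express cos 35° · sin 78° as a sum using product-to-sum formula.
cos 35° sin 78° = (1/2)[sin(35°+78°) - sin(35°-78°)]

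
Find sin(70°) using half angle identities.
sin(70°) = √((1 - cos 140°)/2) = 0.9397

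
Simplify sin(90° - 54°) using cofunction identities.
sin(90° - 54°) = cos(54°)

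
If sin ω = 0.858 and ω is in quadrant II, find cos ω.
cos ω = -0.5136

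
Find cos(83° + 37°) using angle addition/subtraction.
cos(83° + 37°) = cos 83° cos 37° - sin 83° sin 37° = -1/2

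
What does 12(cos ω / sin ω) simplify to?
12(cos ω / sin ω) = 12(cot ω) (using Quotient identity)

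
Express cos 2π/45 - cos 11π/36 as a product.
cos 2π/45 - cos 11π/36 = -2 sin(7π/40) sin(-47π/360)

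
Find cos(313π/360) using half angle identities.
cos(313π/360) = -√((1 + cos 313π/180)/2) = -0.9171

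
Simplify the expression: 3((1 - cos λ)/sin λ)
3((1 - cos λ)/sin λ) = 3(tan(λ/2)) (using Half angle)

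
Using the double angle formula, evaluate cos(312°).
cos(312°) = cos²156° - sin²156° = 0.6691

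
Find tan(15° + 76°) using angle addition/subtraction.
tan(15° + 76°) = (tan 15° + tan 76°)/(1 - tan 15° tan 76°) = -57.29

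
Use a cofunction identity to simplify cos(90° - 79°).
cos(90° - 79°) = sin(79°)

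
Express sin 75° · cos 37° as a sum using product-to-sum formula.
sin 75° cos 37° = (1/2)[sin(75°+37°) + sin(75°-37°)]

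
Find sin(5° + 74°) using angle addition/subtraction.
sin(5° + 74°) = sin 5° cos 74° + cos 5° sin 74° = 0.9816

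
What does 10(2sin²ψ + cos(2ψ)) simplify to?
10(2sin²ψ + cos(2ψ)) = 10 (using Double angle)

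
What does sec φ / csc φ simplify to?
sec φ / csc φ = tan φ (using Reciprocal identities)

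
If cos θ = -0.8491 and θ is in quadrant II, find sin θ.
sin θ = 0.5282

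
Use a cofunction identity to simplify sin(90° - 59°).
sin(90° - 59°) = cos(59°)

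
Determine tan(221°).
tan(221°) = 0.8693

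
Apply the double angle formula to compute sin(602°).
sin(602°) = 2 sin 301° cos 301° = -0.8829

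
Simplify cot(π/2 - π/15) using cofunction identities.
cot(π/2 - π/15) = tan(π/15)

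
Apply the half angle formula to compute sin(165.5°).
sin(165.5°) = √((1 - cos 331°)/2) = 0.2504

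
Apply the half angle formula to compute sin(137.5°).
sin(137.5°) = √((1 - cos 275°)/2) = 0.6756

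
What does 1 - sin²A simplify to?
1 - sin²A = cos²A (using Pythagorean identity)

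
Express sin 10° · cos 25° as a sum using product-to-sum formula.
sin 10° cos 25° = (1/2)[sin(10°+25°) + sin(10°-25°)]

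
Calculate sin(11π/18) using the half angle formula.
sin(11π/18) = √((1 - cos 11π/9)/2) = 0.9397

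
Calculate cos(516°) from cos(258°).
cos(516°) = cos²258° - sin²258° = -0.9135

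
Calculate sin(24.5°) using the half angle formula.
sin(24.5°) = √((1 - cos 49°)/2) = 0.4147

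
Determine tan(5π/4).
tan(5π/4) = 1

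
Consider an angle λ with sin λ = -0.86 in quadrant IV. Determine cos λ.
cos λ = √(1 - sin²λ) = 0.5103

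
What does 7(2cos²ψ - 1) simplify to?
7(2cos²ψ - 1) = 7(cos(2ψ)) (using Double angle)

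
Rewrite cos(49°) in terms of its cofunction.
cos(49°) = sin(90° - 49°) = sin(41°)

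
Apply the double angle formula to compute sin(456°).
sin(456°) = 2 sin 228° cos 228° = 0.9945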